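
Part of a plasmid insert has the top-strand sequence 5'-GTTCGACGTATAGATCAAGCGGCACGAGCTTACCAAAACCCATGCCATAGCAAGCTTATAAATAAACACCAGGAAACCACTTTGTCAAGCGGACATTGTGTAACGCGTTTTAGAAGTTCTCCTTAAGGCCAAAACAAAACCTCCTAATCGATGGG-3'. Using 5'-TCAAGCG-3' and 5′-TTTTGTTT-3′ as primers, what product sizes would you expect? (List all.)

125 bp, 55 bp

The forward primer TCAAGCG matches the top strand at positions 15–21, 85–91.
The reverse primer's reverse complement is AAACAAAA, matching at positions 132–139.
Each forward site pairs with the reverse site to give a product ending at position 139: sizes 125, 55 bp.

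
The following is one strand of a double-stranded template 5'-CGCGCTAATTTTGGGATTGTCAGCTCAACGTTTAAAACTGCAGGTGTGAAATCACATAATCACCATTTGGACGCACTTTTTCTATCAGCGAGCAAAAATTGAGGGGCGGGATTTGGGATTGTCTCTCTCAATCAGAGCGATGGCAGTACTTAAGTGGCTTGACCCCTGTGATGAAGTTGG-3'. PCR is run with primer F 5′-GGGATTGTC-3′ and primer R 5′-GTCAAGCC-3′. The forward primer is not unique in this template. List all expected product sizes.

The forward primer GGGATTGTC matches the top strand at positions 13–21, 115–123.
The reverse primer's reverse complement is GGCTTGAC, matching at positions 156–163.
Each forward site pairs with the reverse site to give a product ending at position 163: sizes 151, 49 bp.

151 bp, 49 bp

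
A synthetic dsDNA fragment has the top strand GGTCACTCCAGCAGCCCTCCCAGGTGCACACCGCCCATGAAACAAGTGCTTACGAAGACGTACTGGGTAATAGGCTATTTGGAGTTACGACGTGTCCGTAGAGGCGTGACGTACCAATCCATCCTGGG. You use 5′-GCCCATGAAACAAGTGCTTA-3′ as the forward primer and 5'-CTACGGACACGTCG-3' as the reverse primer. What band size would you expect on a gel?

69 bp

Scanning the template, GCCCATGAAACAAGTGCTTA occurs at positions 33–52; this primer anneals to the bottom strand there with its 3' end pointing downstream.
The reverse primer's reverse complement is CGACGTGTCCGTAG, which matches the template at positions 88–101.
Product length = (reverse-primer end) − (forward-primer start) + 1 = 101 − 33 + 1 = 69 bp.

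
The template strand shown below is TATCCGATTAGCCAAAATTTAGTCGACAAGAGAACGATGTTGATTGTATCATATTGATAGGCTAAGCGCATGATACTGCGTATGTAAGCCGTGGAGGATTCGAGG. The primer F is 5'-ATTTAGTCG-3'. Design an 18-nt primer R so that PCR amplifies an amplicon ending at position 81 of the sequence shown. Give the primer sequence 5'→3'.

5'-ACGCAGTATCATGCGCTT-3'

The forward primer binds at positions 17–25; the product's 3' end on the top strand is position 81.
The reverse primer anneals to the top strand over positions 64–81, i.e. to AAGCGCATGATACTGCGT.
Its sequence written 5'→3' is the reverse complement: ACGCAGTATCATGCGCTT.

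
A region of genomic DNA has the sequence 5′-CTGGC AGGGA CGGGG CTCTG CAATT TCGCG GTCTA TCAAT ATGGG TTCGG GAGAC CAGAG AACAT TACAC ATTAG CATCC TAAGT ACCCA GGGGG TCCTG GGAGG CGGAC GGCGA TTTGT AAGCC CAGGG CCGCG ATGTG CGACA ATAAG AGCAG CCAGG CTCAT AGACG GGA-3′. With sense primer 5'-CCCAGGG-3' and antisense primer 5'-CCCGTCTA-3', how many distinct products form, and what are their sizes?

Two products: 86 bp, 49 bp

The forward primer CCCAGGG matches the top strand at positions 87–93, 124–130.
The reverse primer's reverse complement is TAGACGGG, matching at positions 165–172.
Each forward site pairs with the reverse site to give a product ending at position 172: sizes 86, 49 bp.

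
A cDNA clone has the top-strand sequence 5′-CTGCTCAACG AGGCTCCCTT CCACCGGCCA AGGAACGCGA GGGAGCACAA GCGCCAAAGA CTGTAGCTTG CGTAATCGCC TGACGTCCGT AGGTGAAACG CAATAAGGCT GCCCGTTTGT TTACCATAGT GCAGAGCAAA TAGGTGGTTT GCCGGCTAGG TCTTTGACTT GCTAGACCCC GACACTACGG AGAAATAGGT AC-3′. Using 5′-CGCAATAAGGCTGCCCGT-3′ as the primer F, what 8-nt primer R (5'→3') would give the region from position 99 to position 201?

5'-TACCTATT-3'

The product's 3' end on the top strand is position 201.
The reverse primer anneals to the top strand over positions 194–201, i.e. to AATAGGTA.
Its sequence written 5'→3' is the reverse complement: TACCTATT.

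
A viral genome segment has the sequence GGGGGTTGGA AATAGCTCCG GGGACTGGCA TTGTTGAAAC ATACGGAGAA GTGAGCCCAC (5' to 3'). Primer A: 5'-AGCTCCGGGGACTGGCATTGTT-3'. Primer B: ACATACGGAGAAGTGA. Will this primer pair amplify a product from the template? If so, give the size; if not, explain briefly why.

No product — both primers anneal to the same strand and extend in the same direction.

Primer A (AGCTCCGGGGACTGGCATTGTT) matches the top strand at positions 14–35 (3' end points downstream).
Primer B (ACATACGGAGAAGTGA) also matches the top strand directly, at positions 39–54 — its reverse complement TCACTTCTCCGTATGT is not present.
Both primers anneal to the bottom strand with 3' ends pointing the same way, so neither can prime synthesis back toward the other.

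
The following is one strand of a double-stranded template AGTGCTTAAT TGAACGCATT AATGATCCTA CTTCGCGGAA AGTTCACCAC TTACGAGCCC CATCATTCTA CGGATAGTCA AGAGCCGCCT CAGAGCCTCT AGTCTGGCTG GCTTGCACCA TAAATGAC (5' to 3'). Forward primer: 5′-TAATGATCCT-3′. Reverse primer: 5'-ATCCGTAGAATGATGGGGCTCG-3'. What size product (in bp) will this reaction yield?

The forward primer matches the template at positions 20–29.
Taking the reverse complement of ATCCGTAGAATGATGGGGCTCG gives CGAGCCCCATCATTCTACGGAT, found at positions 54–75 on the template; the primer anneals here to the top strand with its 3' end pointing upstream.
Product length = (reverse-primer end) − (forward-primer start) + 1 = 75 − 20 + 1 = 56 bp.

56 bp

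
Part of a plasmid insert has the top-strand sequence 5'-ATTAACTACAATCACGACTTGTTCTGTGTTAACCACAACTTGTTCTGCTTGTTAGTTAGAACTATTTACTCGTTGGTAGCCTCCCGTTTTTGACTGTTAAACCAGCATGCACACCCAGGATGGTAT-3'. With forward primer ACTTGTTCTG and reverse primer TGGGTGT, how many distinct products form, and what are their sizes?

The forward primer ACTTGTTCTG matches the top strand at positions 17–26, 38–47.
The reverse primer's reverse complement is ACACCCA, matching at positions 111–117.
Each forward site pairs with the reverse site to give a product ending at position 117: sizes 101, 80 bp.

Two products: 101 bp, 80 bp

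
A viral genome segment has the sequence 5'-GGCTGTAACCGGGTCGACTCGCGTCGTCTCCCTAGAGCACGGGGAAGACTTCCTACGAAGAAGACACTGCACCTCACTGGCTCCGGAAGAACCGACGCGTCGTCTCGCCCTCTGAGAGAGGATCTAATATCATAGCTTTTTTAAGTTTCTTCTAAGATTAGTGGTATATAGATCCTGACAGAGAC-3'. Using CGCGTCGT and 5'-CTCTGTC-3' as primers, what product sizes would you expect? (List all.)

164 bp, 88 bp

The forward primer CGCGTCGT matches the top strand at positions 20–27, 96–103.
The reverse primer's reverse complement is GACAGAG, matching at positions 177–183.
Each forward site pairs with the reverse site to give a product ending at position 183: sizes 164, 88 bp.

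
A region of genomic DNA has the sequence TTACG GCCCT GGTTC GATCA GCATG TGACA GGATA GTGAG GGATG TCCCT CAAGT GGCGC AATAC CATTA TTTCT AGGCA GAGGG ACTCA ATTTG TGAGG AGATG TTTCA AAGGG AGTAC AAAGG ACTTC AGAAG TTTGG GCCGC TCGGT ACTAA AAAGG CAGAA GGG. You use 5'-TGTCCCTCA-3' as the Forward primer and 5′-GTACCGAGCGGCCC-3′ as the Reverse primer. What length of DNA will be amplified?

109 bp

Forward primer TGTCCCTCA is found on the top strand at positions 44–52.
Taking the reverse complement of GTACCGAGCGGCCC gives GGGCCGCTCGGTAC, found at positions 139–152 on the template; the primer anneals here to the top strand with its 3' end pointing upstream.
Amplicon spans positions 44–152: 109 bp.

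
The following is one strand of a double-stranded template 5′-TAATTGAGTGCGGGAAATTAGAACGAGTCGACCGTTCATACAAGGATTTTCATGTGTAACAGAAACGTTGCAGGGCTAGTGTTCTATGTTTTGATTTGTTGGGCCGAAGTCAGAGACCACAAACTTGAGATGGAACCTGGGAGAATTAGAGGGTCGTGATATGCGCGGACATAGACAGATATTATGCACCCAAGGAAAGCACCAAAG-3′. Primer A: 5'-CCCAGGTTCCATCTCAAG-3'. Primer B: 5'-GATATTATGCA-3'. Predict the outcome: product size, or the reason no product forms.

No product — the primers' 3' ends point away from each other.

Primer A (CCCAGGTTCCATCTCAAG) has reverse complement CTTGAGATGGAACCTGGG, which matches the top strand at positions 124–141; primer A anneals to the top strand there with its 3' end pointing upstream toward position 124.
Primer B (GATATTATGCA) matches the top strand directly at positions 178–188; it anneals to the bottom strand with its 3' end pointing downstream toward position 188.
The 3' ends diverge (primer A extends toward position 1, primer B toward position 207), so the primers never converge on a shared product.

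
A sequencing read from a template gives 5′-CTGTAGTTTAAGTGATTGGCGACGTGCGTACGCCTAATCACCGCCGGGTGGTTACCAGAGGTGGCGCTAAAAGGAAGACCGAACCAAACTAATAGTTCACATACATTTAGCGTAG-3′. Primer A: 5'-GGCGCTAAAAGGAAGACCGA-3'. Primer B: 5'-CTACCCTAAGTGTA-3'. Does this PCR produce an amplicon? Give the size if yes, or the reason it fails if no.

No product — primer B has no binding site in the template.

Primer B (CTACCCTAAGTGTA) does not match the top strand, and its reverse complement TACACTTAGGGTAG does not match either.
With no annealing site for primer B, no amplification occurs.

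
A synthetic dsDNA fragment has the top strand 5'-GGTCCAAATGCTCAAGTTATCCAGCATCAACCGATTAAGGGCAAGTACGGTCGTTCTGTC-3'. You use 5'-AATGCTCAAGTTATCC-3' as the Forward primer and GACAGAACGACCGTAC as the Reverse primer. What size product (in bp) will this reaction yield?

54 bp

Scanning the template, AATGCTCAAGTTATCC occurs at positions 7–22; this primer anneals to the bottom strand there with its 3' end pointing downstream.
Taking the reverse complement of GACAGAACGACCGTAC gives GTACGGTCGTTCTGTC, found at positions 45–60 on the template; the primer anneals here to the top strand with its 3' end pointing upstream.
Amplicon spans positions 7–60: 54 bp.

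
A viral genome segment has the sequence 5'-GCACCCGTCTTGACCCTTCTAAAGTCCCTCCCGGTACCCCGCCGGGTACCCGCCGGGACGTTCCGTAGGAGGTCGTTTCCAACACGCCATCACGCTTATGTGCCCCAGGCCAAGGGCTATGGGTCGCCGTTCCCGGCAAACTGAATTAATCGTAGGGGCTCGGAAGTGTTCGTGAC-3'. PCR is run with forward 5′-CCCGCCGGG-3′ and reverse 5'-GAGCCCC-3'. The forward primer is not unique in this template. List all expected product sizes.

124 bp, 113 bp

The forward primer CCCGCCGGG matches the top strand at positions 38–46, 49–57.
The reverse primer's reverse complement is GGGGCTC, matching at positions 155–161.
Each forward site pairs with the reverse site to give a product ending at position 161: sizes 124, 113 bp.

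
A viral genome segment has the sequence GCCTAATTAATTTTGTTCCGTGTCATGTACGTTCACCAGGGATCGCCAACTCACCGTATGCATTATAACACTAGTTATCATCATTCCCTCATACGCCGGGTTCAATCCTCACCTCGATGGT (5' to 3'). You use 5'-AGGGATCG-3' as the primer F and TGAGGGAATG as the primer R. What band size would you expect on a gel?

54 bp

Scanning the template, AGGGATCG occurs at positions 38–45; this primer anneals to the bottom strand there with its 3' end pointing downstream.
Reverse complement of the reverse primer: CATTCCCTCA. This occurs on the top strand at positions 82–91.
Amplicon spans positions 38–91: 54 bp.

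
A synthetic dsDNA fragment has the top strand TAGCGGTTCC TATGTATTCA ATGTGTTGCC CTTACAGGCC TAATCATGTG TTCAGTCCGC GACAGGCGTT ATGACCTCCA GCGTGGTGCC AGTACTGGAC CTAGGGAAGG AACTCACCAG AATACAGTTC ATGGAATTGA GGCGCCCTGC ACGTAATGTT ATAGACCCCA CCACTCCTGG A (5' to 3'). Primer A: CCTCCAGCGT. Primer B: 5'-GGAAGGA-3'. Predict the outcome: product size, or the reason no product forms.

No product — both primers anneal to the same strand and extend in the same direction.

Primer A (CCTCCAGCGT) matches the top strand at positions 75–84 (3' end points downstream).
Primer B (GGAAGGA) also matches the top strand directly, at positions 105–111 — its reverse complement TCCTTCC is not present.
Both primers anneal to the bottom strand with 3' ends pointing the same way, so neither can prime synthesis back toward the other.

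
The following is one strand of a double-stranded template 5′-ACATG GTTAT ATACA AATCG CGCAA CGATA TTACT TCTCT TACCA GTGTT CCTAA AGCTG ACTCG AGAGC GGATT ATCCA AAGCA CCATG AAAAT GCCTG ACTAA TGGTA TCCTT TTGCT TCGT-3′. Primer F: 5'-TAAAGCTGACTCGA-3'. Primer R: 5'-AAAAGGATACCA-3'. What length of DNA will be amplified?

Scanning the template, TAAAGCTGACTCGA occurs at positions 53–66; this primer anneals to the bottom strand there with its 3' end pointing downstream.
The reverse primer's reverse complement is TGGTATCCTTTT, which matches the template at positions 106–117.
Amplicon spans positions 53–117: 65 bp.

65 bp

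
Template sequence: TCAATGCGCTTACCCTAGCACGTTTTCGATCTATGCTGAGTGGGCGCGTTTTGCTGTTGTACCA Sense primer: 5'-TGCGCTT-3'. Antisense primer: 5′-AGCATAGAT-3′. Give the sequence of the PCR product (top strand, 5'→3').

The forward primer matches the template at positions 5–11.
Reverse complement of the reverse primer: ATCTATGCT. This occurs on the top strand at positions 29–37.
The product is the template from position 5 through 37 (33 bp).

5'-TGCGCTTACCCTAGCACGTTTTCGATCTATGCT-3'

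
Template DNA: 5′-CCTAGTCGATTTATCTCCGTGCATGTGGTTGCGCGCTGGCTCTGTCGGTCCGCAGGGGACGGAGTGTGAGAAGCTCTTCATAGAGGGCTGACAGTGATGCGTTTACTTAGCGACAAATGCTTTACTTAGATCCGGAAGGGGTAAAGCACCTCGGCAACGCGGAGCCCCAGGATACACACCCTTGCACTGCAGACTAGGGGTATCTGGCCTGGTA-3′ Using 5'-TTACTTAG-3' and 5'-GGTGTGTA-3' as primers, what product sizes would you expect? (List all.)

The forward primer TTACTTAG matches the top strand at positions 103–110, 122–129.
The reverse primer's reverse complement is TACACACC, matching at positions 173–180.
Each forward site pairs with the reverse site to give a product ending at position 180: sizes 78, 59 bp.

78 bp, 59 bp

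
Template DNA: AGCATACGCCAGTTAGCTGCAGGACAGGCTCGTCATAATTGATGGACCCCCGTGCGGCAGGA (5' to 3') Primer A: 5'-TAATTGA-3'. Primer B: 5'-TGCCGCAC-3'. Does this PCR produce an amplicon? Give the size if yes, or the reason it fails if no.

Yes — a 24 bp product.

Primer A (TAATTGA) matches the top strand at positions 36–42; it acts as a forward primer.
Primer B's reverse complement is GTGCGGCA, matching the top strand at positions 52–59; it acts as a reverse primer.
The 3' ends face each other across positions 36–59, giving a 24 bp product.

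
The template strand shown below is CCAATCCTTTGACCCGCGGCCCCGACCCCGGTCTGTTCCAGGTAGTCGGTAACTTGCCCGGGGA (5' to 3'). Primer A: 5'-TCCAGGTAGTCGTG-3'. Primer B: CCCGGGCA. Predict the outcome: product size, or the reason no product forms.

Primer A (TCCAGGTAGTCGTG) does not match the top strand, and its reverse complement CACGACTACCTGGA does not match either.
With no annealing site for primer A, no amplification occurs.

No product — primer A has no binding site in the template.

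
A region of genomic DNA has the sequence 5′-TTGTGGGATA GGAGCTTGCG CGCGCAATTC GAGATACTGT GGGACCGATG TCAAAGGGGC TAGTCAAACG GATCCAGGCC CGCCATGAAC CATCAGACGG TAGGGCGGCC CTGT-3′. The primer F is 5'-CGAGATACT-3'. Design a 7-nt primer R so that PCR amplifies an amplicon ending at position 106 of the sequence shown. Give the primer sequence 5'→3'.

The forward primer binds at positions 30–38; the product's 3' end on the top strand is position 106.
The reverse primer anneals to the top strand over positions 100–106, i.e. to GTAGGGC.
Its sequence written 5'→3' is the reverse complement: GCCCTAC.

5'-GCCCTAC-3'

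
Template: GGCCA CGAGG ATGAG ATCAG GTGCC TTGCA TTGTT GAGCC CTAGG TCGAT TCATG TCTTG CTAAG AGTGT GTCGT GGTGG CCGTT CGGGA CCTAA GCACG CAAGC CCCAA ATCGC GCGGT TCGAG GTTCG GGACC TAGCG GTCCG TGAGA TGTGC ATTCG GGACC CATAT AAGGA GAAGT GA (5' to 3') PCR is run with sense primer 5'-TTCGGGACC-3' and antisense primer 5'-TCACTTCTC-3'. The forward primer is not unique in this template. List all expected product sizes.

99 bp, 56 bp, 26 bp

The forward primer TTCGGGACC matches the top strand at positions 84–92, 127–135, 157–165.
The reverse primer's reverse complement is GAGAAGTGA, matching at positions 174–182.
Each forward site pairs with the reverse site to give a product ending at position 182: sizes 99, 56, 26 bp.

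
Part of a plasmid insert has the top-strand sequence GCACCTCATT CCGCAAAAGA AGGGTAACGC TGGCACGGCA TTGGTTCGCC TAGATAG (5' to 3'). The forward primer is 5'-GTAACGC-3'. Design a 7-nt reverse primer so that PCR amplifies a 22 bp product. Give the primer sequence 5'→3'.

The forward primer binds at positions 24–30, so a 22 bp product ends at position 24 + 22 − 1 = 45.
The reverse primer anneals to the top strand over positions 39–45, i.e. to CATTGGT.
Its sequence written 5'→3' is the reverse complement: ACCAATG.

5'-ACCAATG-3'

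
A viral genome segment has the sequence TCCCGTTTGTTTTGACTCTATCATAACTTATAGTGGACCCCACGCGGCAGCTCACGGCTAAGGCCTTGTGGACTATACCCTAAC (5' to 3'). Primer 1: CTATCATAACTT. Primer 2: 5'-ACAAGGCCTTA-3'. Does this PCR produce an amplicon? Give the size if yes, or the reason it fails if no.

Yes — a 52 bp product.

Primer 1 (CTATCATAACTT) matches the top strand at positions 18–29; it acts as a forward primer.
Primer 2's reverse complement is TAAGGCCTTGT, matching the top strand at positions 59–69; it acts as a reverse primer.
The 3' ends face each other across positions 18–69, giving a 52 bp product.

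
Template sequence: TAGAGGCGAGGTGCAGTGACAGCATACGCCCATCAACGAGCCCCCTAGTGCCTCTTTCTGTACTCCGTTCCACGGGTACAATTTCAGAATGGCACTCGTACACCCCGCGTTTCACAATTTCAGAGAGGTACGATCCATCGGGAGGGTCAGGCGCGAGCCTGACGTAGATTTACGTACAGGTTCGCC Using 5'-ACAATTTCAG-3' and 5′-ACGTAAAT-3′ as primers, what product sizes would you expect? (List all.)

The forward primer ACAATTTCAG matches the top strand at positions 78–87, 114–123.
The reverse primer's reverse complement is ATTTACGT, matching at positions 168–175.
Each forward site pairs with the reverse site to give a product ending at position 175: sizes 98, 62 bp.

98 bp, 62 bp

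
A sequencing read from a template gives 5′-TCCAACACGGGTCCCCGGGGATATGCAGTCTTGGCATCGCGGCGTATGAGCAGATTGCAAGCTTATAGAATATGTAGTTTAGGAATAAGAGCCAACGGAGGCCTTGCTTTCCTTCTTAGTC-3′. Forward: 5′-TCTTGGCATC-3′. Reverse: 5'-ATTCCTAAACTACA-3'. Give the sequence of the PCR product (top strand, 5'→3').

5'-TCTTGGCATCGCGGCGTATGAGCAGATTGCAAGCTTATAGAATATGTAGTTTAGGAAT-3'

The forward primer matches the template at positions 29–38.
The reverse primer's reverse complement is TGTAGTTTAGGAAT, which matches the template at positions 73–86.
The product is the template from position 29 through 86 (58 bp).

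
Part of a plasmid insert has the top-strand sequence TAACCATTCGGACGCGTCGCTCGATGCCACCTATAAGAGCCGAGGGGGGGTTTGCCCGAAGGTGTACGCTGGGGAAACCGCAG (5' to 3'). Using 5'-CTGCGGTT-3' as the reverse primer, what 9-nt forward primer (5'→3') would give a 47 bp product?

5'-GAGCCGAGG-3'

The reverse primer's reverse complement AACCGCAG matches the template at positions 76–83, so the product ends at position 83.
A 47 bp product then starts at position 83 − 47 + 1 = 37.
The forward primer is identical to the top strand there: GAGCCGAGG.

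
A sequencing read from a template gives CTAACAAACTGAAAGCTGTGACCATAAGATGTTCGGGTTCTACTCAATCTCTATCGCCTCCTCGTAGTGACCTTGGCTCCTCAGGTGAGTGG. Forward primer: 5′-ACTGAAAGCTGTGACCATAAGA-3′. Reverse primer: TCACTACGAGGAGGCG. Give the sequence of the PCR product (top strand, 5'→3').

5'-ACTGAAAGCTGTGACCATAAGATGTTCGGGTTCTACTCAATCTCTATCGCCTCCTCGTAGTGA-3'

The forward primer matches the template at positions 8–29.
The reverse primer's reverse complement is CGCCTCCTCGTAGTGA, which matches the template at positions 55–70.
The product is the template from position 8 through 70 (63 bp).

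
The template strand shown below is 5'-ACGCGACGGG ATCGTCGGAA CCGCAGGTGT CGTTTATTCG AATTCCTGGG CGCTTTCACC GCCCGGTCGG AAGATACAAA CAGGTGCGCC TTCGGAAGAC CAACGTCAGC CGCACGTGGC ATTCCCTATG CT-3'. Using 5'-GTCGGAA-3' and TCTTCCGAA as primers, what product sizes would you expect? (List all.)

The forward primer GTCGGAA matches the top strand at positions 14–20, 66–72.
The reverse primer's reverse complement is TTCGGAAGA, matching at positions 91–99.
Each forward site pairs with the reverse site to give a product ending at position 99: sizes 86, 34 bp.

86 bp, 34 bp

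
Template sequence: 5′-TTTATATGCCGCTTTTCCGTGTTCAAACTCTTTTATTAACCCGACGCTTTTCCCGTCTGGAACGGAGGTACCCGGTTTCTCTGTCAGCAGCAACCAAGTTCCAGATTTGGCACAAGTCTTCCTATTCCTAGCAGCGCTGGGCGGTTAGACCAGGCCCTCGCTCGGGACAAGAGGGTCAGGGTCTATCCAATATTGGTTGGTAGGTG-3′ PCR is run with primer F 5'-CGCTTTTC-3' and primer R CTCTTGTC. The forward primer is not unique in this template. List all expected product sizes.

164 bp, 129 bp

The forward primer CGCTTTTC matches the top strand at positions 10–17, 45–52.
The reverse primer's reverse complement is GACAAGAG, matching at positions 166–173.
Each forward site pairs with the reverse site to give a product ending at position 173: sizes 164, 129 bp.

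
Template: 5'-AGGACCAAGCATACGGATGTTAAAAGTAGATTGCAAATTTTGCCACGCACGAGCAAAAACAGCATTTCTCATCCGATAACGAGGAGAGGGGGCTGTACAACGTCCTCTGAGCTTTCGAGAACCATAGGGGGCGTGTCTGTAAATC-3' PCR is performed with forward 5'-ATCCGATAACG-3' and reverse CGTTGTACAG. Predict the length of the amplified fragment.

The forward primer matches the template at positions 71–81.
Reverse complement of the reverse primer: CTGTACAACG. This occurs on the top strand at positions 93–102.
Product length = (reverse-primer end) − (forward-primer start) + 1 = 102 − 71 + 1 = 32 bp.

32 bp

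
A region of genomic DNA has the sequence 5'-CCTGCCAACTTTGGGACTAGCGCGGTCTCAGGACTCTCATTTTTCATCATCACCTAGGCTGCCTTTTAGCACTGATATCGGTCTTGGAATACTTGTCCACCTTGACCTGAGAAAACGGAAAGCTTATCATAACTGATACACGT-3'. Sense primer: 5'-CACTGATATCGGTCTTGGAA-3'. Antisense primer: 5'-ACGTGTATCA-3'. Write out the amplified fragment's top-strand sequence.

Forward primer CACTGATATCGGTCTTGGAA is found on the top strand at positions 70–89.
Reverse complement of the reverse primer: TGATACACGT. This occurs on the top strand at positions 134–143.
The product is the template from position 70 through 143 (74 bp).

5'-CACTGATATCGGTCTTGGAATACTTGTCCACCTTGACCTGAGAAAACGGAAAGCTTATCATAACTGATACACGT-3'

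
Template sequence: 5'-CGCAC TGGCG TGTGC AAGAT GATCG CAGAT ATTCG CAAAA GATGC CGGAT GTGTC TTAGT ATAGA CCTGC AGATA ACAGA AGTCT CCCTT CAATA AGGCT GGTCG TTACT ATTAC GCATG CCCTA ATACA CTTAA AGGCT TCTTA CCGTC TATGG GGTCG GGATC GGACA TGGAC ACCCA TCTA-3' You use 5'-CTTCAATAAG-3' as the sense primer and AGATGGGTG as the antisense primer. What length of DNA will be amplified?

96 bp

The forward primer matches the template at positions 88–97.
Taking the reverse complement of AGATGGGTG gives CACCCATCT, found at positions 175–183 on the template; the primer anneals here to the top strand with its 3' end pointing upstream.
Product length = (reverse-primer end) − (forward-primer start) + 1 = 183 − 88 + 1 = 96 bp.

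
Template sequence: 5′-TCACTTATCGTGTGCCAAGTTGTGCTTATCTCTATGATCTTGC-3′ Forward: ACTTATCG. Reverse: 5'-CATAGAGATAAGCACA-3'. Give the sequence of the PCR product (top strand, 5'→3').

5'-ACTTATCGTGTGCCAAGTTGTGCTTATCTCTATG-3'

Forward primer ACTTATCG is found on the top strand at positions 3–10.
Taking the reverse complement of CATAGAGATAAGCACA gives TGTGCTTATCTCTATG, found at positions 21–36 on the template; the primer anneals here to the top strand with its 3' end pointing upstream.
The product is the template from position 3 through 36 (34 bp).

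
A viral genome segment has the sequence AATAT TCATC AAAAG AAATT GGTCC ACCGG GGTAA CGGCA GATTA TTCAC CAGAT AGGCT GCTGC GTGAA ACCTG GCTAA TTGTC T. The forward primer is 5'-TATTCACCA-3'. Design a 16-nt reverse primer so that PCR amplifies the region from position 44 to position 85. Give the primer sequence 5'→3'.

5'-GACAATTAGCCAGGTT-3'

The product's 3' end on the top strand is position 85.
The reverse primer anneals to the top strand over positions 70–85, i.e. to AACCTGGCTAATTGTC.
Its sequence written 5'→3' is the reverse complement: GACAATTAGCCAGGTT.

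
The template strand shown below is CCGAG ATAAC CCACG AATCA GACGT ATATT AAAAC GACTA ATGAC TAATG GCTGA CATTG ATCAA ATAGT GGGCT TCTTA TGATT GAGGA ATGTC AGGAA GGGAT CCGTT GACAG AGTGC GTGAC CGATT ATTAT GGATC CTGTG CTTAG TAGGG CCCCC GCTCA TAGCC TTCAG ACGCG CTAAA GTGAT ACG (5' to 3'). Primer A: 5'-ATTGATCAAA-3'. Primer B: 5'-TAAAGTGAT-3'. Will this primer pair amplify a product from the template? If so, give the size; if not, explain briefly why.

Primer A (ATTGATCAAA) matches the top strand at positions 57–66 (3' end points downstream).
Primer B (TAAAGTGAT) also matches the top strand directly, at positions 182–190 — its reverse complement ATCACTTTA is not present.
Both primers anneal to the bottom strand with 3' ends pointing the same way, so neither can prime synthesis back toward the other.

No product — both primers anneal to the same strand and extend in the same direction.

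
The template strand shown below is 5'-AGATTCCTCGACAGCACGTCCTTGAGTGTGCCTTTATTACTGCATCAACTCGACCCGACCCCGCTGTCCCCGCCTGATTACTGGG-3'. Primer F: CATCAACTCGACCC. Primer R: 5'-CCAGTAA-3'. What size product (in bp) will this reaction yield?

42 bp

The forward primer matches the template at positions 43–56.
Taking the reverse complement of CCAGTAA gives TTACTGG, found at positions 78–84 on the template; the primer anneals here to the top strand with its 3' end pointing upstream.
Product length = (reverse-primer end) − (forward-primer start) + 1 = 84 − 43 + 1 = 42 bp.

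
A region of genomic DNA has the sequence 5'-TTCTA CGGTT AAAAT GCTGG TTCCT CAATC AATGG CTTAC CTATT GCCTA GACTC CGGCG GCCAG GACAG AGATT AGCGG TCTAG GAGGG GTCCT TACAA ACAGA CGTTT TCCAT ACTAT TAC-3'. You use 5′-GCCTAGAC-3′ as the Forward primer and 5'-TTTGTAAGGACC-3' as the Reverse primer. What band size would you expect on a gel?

Forward primer GCCTAGAC is found on the top strand at positions 46–53.
Reverse complement of the reverse primer: GGTCCTTACAAA. This occurs on the top strand at positions 90–101.
The product runs from position 46 to position 101, so its length is 101 − 46 + 1 = 56 bp.

56 bp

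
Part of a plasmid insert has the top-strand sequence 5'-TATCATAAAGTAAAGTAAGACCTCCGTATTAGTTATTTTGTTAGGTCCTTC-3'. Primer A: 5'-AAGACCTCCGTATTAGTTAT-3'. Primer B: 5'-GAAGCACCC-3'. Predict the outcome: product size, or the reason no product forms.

Primer B (GAAGCACCC) does not match the top strand, and its reverse complement GGGTGCTTC does not match either.
With no annealing site for primer B, no amplification occurs.

No product — primer B has no binding site in the template.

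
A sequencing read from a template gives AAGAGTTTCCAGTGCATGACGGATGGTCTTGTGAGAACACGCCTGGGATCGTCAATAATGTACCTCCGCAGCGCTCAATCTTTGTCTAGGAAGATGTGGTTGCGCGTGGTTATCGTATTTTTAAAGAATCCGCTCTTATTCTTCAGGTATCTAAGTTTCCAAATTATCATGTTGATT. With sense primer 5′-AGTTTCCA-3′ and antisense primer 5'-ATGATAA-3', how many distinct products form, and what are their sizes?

The forward primer AGTTTCCA matches the top strand at positions 4–11, 154–161.
The reverse primer's reverse complement is TTATCAT, matching at positions 164–170.
Each forward site pairs with the reverse site to give a product ending at position 170: sizes 167, 17 bp.

Two products: 167 bp, 17 bp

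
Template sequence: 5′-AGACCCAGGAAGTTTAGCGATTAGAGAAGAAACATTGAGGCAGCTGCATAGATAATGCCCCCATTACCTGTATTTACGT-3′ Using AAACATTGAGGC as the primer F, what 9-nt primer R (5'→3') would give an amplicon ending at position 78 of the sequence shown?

The forward primer binds at positions 30–41; the product's 3' end on the top strand is position 78.
The reverse primer anneals to the top strand over positions 70–78, i.e. to GTATTTACG.
Its sequence written 5'→3' is the reverse complement: CGTAAATAC.

5'-CGTAAATAC-3'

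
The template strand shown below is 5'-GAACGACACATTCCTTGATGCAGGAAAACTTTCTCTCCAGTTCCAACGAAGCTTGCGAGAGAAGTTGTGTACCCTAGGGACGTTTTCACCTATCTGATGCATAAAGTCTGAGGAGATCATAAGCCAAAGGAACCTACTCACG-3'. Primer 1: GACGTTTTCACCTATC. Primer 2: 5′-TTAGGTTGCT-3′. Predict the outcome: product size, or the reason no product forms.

No product — primer 2 has no binding site in the template.

Primer 2 (TTAGGTTGCT) does not match the top strand, and its reverse complement AGCAACCTAA does not match either.
With no annealing site for primer 2, no amplification occurs.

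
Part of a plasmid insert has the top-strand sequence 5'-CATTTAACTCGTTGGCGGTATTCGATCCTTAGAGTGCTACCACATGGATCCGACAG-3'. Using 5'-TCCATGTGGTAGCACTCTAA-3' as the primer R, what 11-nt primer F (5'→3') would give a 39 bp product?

5'-CGTTGGCGGTA-3'

The reverse primer's reverse complement TTAGAGTGCTACCACATGGA matches the template at positions 29–48, so the product ends at position 48.
A 39 bp product then starts at position 48 − 39 + 1 = 10.
The forward primer is identical to the top strand there: CGTTGGCGGTA.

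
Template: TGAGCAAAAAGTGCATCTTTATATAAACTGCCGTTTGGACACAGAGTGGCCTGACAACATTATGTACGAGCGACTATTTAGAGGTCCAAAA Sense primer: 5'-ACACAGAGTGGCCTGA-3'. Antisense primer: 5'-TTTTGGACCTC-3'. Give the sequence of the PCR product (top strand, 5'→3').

5'-ACACAGAGTGGCCTGACAACATTATGTACGAGCGACTATTTAGAGGTCCAAAA-3'

The forward primer matches the template at positions 39–54.
The reverse primer's reverse complement is GAGGTCCAAAA, which matches the template at positions 81–91.
The product is the template from position 39 through 91 (53 bp).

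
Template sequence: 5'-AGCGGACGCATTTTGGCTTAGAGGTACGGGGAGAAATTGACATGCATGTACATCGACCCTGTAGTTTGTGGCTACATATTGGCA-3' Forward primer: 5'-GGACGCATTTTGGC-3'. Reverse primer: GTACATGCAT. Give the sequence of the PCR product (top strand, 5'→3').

5'-GGACGCATTTTGGCTTAGAGGTACGGGGAGAAATTGACATGCATGTAC-3'

Scanning the template, GGACGCATTTTGGC occurs at positions 4–17; this primer anneals to the bottom strand there with its 3' end pointing downstream.
Taking the reverse complement of GTACATGCAT gives ATGCATGTAC, found at positions 42–51 on the template; the primer anneals here to the top strand with its 3' end pointing upstream.
The product is the template from position 4 through 51 (48 bp).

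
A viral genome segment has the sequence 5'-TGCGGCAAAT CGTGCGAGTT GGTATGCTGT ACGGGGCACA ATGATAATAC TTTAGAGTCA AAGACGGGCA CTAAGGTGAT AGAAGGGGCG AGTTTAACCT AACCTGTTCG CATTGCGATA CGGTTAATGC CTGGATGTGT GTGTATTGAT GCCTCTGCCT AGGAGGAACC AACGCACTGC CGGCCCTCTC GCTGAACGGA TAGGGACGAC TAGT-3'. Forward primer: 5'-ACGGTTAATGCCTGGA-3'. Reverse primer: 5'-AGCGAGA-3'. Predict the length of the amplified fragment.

74 bp

Forward primer ACGGTTAATGCCTGGA is found on the top strand at positions 120–135.
Taking the reverse complement of AGCGAGA gives TCTCGCT, found at positions 187–193 on the template; the primer anneals here to the top strand with its 3' end pointing upstream.
Product length = (reverse-primer end) − (forward-primer start) + 1 = 193 − 120 + 1 = 74 bp.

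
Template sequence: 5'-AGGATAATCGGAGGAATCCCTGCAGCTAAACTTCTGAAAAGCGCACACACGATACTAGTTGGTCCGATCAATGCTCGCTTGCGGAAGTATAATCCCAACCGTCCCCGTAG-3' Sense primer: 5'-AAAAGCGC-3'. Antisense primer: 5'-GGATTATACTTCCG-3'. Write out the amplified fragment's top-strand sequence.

5'-AAAAGCGCACACACGATACTAGTTGGTCCGATCAATGCTCGCTTGCGGAAGTATAATCC-3'

The forward primer matches the template at positions 37–44.
The reverse primer's reverse complement is CGGAAGTATAATCC, which matches the template at positions 82–95.
The product is the template from position 37 through 95 (59 bp).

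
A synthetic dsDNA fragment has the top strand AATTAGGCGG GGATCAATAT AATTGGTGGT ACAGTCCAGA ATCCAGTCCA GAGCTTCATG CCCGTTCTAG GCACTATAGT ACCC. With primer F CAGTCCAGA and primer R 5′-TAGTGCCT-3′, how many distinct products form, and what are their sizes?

Two products: 45 bp, 33 bp

The forward primer CAGTCCAGA matches the top strand at positions 32–40, 44–52.
The reverse primer's reverse complement is AGGCACTA, matching at positions 69–76.
Each forward site pairs with the reverse site to give a product ending at position 76: sizes 45, 33 bp.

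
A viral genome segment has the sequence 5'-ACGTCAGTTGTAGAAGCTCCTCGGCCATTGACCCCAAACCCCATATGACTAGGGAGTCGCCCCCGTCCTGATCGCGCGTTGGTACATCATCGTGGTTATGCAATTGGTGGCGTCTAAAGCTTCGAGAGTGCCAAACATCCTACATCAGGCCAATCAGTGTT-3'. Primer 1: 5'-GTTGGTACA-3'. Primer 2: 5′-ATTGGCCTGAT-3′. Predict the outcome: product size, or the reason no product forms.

Yes — a 77 bp product.

Primer 1 (GTTGGTACA) matches the top strand at positions 78–86; it acts as a forward primer.
Primer 2's reverse complement is ATCAGGCCAAT, matching the top strand at positions 144–154; it acts as a reverse primer.
The 3' ends face each other across positions 78–154, giving a 77 bp product.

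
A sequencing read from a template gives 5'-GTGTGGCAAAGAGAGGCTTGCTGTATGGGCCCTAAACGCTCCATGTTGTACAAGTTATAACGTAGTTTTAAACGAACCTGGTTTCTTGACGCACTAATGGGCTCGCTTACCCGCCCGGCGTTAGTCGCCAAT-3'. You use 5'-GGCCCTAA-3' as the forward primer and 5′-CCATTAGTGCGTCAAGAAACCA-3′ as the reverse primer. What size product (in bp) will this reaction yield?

73 bp

Scanning the template, GGCCCTAA occurs at positions 28–35; this primer anneals to the bottom strand there with its 3' end pointing downstream.
Taking the reverse complement of CCATTAGTGCGTCAAGAAACCA gives TGGTTTCTTGACGCACTAATGG, found at positions 79–100 on the template; the primer anneals here to the top strand with its 3' end pointing upstream.
The product runs from position 28 to position 100, so its length is 100 − 28 + 1 = 73 bp.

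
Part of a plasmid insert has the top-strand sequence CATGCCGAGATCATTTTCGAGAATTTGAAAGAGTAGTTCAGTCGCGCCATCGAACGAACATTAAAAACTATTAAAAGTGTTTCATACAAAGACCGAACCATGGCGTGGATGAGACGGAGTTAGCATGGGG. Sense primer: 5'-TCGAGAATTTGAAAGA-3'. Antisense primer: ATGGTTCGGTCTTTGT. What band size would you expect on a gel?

85 bp

Forward primer TCGAGAATTTGAAAGA is found on the top strand at positions 17–32.
Reverse complement of the reverse primer: ACAAAGACCGAACCAT. This occurs on the top strand at positions 86–101.
Product length = (reverse-primer end) − (forward-primer start) + 1 = 101 − 17 + 1 = 85 bp.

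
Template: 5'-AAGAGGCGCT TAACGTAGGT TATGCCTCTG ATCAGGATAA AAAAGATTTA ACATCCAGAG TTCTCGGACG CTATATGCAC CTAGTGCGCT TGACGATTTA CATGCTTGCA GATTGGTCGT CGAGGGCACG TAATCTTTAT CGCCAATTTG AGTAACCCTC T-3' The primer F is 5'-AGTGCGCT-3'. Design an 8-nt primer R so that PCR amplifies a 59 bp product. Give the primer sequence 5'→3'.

5'-GATAAAGA-3'

The forward primer binds at positions 83–90, so a 59 bp product ends at position 83 + 59 − 1 = 141.
The reverse primer anneals to the top strand over positions 134–141, i.e. to TCTTTATC.
Its sequence written 5'→3' is the reverse complement: GATAAAGA.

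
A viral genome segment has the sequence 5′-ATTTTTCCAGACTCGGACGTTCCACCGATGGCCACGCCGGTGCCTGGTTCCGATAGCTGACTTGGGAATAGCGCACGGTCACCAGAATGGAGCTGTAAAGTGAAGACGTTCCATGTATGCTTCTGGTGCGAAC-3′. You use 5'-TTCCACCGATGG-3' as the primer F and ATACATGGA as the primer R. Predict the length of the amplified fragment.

99 bp

Forward primer TTCCACCGATGG is found on the top strand at positions 20–31.
The reverse primer's reverse complement is TCCATGTAT, which matches the template at positions 110–118.
Amplicon spans positions 20–118: 99 bp.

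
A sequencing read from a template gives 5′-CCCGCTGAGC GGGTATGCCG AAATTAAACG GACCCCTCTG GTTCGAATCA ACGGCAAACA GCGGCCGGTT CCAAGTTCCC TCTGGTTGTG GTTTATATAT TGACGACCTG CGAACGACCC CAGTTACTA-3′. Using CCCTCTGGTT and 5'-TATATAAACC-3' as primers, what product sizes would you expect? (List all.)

The forward primer CCCTCTGGTT matches the top strand at positions 34–43, 78–87.
The reverse primer's reverse complement is GGTTTATATA, matching at positions 90–99.
Each forward site pairs with the reverse site to give a product ending at position 99: sizes 66, 22 bp.

66 bp, 22 bp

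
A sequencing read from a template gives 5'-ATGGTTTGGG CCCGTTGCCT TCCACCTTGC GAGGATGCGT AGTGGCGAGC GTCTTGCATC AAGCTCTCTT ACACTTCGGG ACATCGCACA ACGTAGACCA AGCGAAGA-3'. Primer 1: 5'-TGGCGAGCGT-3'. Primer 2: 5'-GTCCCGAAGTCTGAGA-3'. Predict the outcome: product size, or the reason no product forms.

Primer 2 (GTCCCGAAGTCTGAGA) does not match the top strand, and its reverse complement TCTCAGACTTCGGGAC does not match either.
With no annealing site for primer 2, no amplification occurs.

No product — primer 2 has no binding site in the template.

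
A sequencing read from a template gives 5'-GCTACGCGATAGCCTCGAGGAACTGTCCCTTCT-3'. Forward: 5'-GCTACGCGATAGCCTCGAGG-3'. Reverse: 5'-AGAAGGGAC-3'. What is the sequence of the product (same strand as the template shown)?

The forward primer matches the template at positions 1–20.
Taking the reverse complement of AGAAGGGAC gives GTCCCTTCT, found at positions 25–33 on the template; the primer anneals here to the top strand with its 3' end pointing upstream.
The product is the template from position 1 through 33 (33 bp).

5'-GCTACGCGATAGCCTCGAGGAACTGTCCCTTCT-3'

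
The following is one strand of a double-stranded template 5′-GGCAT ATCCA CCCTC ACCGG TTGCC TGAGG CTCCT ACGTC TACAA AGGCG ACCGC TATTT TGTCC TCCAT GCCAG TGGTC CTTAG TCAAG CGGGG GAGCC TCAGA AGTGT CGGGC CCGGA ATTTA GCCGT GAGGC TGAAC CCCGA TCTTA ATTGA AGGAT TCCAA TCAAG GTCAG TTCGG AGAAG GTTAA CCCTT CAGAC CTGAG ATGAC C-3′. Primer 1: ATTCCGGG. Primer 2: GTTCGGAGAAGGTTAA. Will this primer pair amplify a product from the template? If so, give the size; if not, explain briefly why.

No product — the primers' 3' ends point away from each other.

Primer 1 (ATTCCGGG) has reverse complement CCCGGAAT, which matches the top strand at positions 115–122; primer 1 anneals to the top strand there with its 3' end pointing upstream toward position 115.
Primer 2 (GTTCGGAGAAGGTTAA) matches the top strand directly at positions 175–190; it anneals to the bottom strand with its 3' end pointing downstream toward position 190.
The 3' ends diverge (primer 1 extends toward position 1, primer 2 toward position 211), so the primers never converge on a shared product.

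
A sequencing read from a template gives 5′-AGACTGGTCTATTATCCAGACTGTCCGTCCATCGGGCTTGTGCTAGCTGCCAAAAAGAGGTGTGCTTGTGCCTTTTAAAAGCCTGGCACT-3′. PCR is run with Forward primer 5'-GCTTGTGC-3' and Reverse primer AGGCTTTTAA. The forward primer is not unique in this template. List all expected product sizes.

The forward primer GCTTGTGC matches the top strand at positions 36–43, 64–71.
The reverse primer's reverse complement is TTAAAAGCCT, matching at positions 75–84.
Each forward site pairs with the reverse site to give a product ending at position 84: sizes 49, 21 bp.

49 bp, 21 bp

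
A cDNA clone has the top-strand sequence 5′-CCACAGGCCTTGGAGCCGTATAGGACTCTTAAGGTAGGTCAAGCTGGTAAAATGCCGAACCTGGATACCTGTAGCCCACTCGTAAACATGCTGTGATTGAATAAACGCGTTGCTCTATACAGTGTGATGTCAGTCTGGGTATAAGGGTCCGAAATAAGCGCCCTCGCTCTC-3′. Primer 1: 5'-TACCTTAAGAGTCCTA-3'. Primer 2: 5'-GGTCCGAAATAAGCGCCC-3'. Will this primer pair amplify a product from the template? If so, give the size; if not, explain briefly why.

No product — the primers' 3' ends point away from each other.

Primer 1 (TACCTTAAGAGTCCTA) has reverse complement TAGGACTCTTAAGGTA, which matches the top strand at positions 21–36; primer 1 anneals to the top strand there with its 3' end pointing upstream toward position 21.
Primer 2 (GGTCCGAAATAAGCGCCC) matches the top strand directly at positions 146–163; it anneals to the bottom strand with its 3' end pointing downstream toward position 163.
The 3' ends diverge (primer 1 extends toward position 1, primer 2 toward position 171), so the primers never converge on a shared product.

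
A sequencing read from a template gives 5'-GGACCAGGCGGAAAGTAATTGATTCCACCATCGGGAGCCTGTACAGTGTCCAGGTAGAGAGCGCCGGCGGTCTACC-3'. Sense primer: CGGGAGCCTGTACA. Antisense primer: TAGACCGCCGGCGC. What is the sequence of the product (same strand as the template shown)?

5'-CGGGAGCCTGTACAGTGTCCAGGTAGAGAGCGCCGGCGGTCTA-3'

Forward primer CGGGAGCCTGTACA is found on the top strand at positions 32–45.
Reverse complement of the reverse primer: GCGCCGGCGGTCTA. This occurs on the top strand at positions 61–74.
The product is the template from position 32 through 74 (43 bp).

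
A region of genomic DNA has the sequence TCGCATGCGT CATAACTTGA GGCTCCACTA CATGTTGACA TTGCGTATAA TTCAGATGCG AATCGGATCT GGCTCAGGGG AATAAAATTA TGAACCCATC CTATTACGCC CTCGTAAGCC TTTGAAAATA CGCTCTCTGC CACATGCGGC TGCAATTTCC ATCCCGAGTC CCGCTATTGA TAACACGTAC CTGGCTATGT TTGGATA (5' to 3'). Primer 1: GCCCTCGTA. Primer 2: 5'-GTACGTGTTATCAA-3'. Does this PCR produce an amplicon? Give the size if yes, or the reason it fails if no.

Yes — an 83 bp product.

Primer 1 (GCCCTCGTA) matches the top strand at positions 108–116; it acts as a forward primer.
Primer 2's reverse complement is TTGATAACACGTAC, matching the top strand at positions 177–190; it acts as a reverse primer.
The 3' ends face each other across positions 108–190, giving an 83 bp product.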